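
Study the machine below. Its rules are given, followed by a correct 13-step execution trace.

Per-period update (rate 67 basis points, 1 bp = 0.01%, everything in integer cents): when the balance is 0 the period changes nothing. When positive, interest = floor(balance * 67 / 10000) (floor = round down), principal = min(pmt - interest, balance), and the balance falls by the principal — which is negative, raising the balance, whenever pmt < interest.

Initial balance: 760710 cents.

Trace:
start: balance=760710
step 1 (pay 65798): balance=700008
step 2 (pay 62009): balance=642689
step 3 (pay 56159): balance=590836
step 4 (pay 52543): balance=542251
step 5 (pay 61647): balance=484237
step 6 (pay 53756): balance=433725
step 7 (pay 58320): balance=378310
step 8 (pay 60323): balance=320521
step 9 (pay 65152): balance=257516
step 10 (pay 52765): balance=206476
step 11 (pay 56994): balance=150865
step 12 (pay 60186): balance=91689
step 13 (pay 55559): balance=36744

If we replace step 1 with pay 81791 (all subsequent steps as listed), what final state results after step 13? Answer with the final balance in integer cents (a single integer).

(re-executing from step 1 with the substitution; state before step 1: balance=760710)
step 1 (pay 81791): balance=684015
step 2 (pay 62009): balance=626588
step 3 (pay 56159): balance=574627
step 4 (pay 52543): balance=525934
step 5 (pay 61647): balance=467810
step 6 (pay 53756): balance=417188
step 7 (pay 58320): balance=361663
step 8 (pay 60323): balance=303763
step 9 (pay 65152): balance=240646
step 10 (pay 52765): balance=189493
step 11 (pay 56994): balance=133768
step 12 (pay 60186): balance=74478
step 13 (pay 55559): balance=19418

19418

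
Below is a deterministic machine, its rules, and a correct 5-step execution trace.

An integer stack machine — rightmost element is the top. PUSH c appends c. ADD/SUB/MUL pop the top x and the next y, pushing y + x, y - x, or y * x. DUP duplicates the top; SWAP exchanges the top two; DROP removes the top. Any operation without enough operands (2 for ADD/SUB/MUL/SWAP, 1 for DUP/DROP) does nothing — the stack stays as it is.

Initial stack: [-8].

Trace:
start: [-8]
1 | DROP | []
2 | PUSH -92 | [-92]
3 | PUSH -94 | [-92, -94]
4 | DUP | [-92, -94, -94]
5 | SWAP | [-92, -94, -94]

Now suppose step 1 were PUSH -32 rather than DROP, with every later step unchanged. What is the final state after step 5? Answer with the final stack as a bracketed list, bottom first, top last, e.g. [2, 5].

(re-executing from step 1 with the substitution; state before step 1: [-8])
1 | PUSH -32 | [-8, -32]
2 | PUSH -92 | [-8, -32, -92]
3 | PUSH -94 | [-8, -32, -92, -94]
4 | DUP | [-8, -32, -92, -94, -94]
5 | SWAP | [-8, -32, -92, -94, -94]

[-8, -32, -92, -94, -94]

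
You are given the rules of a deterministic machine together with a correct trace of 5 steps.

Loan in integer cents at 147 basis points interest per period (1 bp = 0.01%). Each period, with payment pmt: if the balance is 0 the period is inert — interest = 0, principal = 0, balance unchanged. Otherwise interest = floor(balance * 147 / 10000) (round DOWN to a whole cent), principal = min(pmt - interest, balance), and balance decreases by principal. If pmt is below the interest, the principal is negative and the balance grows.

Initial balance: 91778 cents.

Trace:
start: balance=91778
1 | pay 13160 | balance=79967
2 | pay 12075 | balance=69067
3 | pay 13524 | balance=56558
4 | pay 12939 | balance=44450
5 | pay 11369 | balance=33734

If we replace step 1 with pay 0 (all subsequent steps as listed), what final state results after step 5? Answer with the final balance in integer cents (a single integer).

47684

(re-executing from step 1 with the substitution; state before step 1: balance=91778)
1 | pay 0 | balance=93127
2 | pay 12075 | balance=82420
3 | pay 13524 | balance=70107
4 | pay 12939 | balance=58198
5 | pay 11369 | balance=47684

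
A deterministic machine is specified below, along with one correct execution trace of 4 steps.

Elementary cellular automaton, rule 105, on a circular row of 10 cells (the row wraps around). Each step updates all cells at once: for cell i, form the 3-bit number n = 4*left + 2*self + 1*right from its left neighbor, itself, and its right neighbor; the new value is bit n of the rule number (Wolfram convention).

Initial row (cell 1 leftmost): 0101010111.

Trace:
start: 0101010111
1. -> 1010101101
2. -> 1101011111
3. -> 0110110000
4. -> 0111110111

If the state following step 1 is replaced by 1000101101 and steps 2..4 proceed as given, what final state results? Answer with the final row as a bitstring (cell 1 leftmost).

1101000110

state after step 1 := 1000101101
2. -> 1010011111
3. -> 1100010000
4. -> 1101000110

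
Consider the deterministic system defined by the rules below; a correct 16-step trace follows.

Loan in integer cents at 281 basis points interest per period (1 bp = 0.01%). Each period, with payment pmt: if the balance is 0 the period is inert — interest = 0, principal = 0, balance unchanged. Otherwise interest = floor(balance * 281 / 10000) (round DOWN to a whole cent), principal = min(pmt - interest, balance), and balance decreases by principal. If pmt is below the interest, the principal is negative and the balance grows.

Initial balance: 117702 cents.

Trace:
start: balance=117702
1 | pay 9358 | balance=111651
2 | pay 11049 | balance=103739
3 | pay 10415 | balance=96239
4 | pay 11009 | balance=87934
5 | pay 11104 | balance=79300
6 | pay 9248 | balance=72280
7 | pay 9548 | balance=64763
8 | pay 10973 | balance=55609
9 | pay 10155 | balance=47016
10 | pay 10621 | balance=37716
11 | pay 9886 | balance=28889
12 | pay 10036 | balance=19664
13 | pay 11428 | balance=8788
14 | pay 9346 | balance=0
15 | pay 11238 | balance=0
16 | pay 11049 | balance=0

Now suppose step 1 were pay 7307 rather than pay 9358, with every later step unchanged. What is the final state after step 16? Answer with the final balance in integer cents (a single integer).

0

(re-executing from step 1 with the substitution; state before step 1: balance=117702)
1 | pay 7307 | balance=113702
2 | pay 11049 | balance=105848
3 | pay 10415 | balance=98407
4 | pay 11009 | balance=90163
5 | pay 11104 | balance=81592
6 | pay 9248 | balance=74636
7 | pay 9548 | balance=67185
8 | pay 10973 | balance=58099
9 | pay 10155 | balance=49576
10 | pay 10621 | balance=40348
11 | pay 9886 | balance=31595
12 | pay 10036 | balance=22446
13 | pay 11428 | balance=11648
14 | pay 9346 | balance=2629
15 | pay 11238 | balance=0
16 | pay 11049 | balance=0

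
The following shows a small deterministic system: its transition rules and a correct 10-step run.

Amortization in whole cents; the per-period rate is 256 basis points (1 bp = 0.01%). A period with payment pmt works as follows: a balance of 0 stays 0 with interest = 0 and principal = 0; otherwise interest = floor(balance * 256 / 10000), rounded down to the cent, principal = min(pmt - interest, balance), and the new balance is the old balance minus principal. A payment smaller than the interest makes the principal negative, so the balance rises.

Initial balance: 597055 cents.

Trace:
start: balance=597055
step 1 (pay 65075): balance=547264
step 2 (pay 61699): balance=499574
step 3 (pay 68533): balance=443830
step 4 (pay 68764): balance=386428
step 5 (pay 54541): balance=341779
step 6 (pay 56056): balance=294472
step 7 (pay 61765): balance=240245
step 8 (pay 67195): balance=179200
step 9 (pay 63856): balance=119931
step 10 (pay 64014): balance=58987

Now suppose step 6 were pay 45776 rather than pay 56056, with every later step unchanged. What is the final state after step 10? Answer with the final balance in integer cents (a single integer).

(re-executing from step 6 with the substitution; state before step 6: balance=341779)
step 6 (pay 45776): balance=304752
step 7 (pay 61765): balance=250788
step 8 (pay 67195): balance=190013
step 9 (pay 63856): balance=131021
step 10 (pay 64014): balance=70361

70361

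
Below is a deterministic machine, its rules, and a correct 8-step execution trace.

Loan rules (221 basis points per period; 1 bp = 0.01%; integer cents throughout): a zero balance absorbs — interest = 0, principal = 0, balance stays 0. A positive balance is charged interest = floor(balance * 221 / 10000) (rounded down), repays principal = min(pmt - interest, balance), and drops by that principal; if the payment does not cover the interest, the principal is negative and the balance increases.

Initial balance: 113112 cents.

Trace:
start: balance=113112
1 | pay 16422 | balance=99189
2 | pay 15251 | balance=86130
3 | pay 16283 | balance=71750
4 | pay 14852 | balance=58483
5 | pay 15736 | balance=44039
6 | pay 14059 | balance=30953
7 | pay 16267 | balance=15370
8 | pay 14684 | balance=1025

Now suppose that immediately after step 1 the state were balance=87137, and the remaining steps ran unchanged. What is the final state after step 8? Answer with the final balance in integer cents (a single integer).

0

state after step 1 := balance=87137
2 | pay 15251 | balance=73811
3 | pay 16283 | balance=59159
4 | pay 14852 | balance=45614
5 | pay 15736 | balance=30886
6 | pay 14059 | balance=17509
7 | pay 16267 | balance=1628
8 | pay 14684 | balance=0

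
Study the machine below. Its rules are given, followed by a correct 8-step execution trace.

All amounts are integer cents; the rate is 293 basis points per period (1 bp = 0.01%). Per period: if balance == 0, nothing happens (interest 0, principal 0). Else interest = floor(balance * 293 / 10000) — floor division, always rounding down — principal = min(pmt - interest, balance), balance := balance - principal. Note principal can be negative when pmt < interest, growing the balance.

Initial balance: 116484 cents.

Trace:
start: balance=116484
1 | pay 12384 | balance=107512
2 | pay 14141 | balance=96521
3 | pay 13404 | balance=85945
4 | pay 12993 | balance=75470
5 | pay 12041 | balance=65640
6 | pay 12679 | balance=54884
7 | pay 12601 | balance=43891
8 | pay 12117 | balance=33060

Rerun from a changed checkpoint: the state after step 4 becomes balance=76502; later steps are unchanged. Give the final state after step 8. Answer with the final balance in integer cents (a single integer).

state after step 4 := balance=76502
5 | pay 12041 | balance=66702
6 | pay 12679 | balance=55977
7 | pay 12601 | balance=45016
8 | pay 12117 | balance=34217

34217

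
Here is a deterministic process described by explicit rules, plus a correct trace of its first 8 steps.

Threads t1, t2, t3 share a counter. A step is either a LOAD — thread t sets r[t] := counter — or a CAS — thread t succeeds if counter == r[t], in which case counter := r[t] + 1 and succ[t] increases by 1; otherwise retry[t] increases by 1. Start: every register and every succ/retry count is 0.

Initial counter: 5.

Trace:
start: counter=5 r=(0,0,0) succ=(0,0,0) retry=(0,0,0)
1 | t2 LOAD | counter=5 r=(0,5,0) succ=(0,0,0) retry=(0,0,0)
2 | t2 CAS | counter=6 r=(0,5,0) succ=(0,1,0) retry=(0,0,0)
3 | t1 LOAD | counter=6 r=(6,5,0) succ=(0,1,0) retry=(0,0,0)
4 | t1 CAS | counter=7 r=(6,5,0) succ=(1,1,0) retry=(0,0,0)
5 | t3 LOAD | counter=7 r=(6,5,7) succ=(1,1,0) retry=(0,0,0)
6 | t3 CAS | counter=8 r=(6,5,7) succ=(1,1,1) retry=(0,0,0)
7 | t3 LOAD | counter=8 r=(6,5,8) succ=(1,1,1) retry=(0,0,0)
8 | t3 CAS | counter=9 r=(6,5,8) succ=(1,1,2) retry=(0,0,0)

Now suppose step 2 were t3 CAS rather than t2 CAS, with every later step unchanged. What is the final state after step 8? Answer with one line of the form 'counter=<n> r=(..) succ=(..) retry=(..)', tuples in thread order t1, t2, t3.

(re-executing from step 2 with the substitution; state before step 2: counter=5 r=(0,5,0) succ=(0,0,0) retry=(0,0,0))
2 | t3 CAS | counter=5 r=(0,5,0) succ=(0,0,0) retry=(0,0,1)
3 | t1 LOAD | counter=5 r=(5,5,0) succ=(0,0,0) retry=(0,0,1)
4 | t1 CAS | counter=6 r=(5,5,0) succ=(1,0,0) retry=(0,0,1)
5 | t3 LOAD | counter=6 r=(5,5,6) succ=(1,0,0) retry=(0,0,1)
6 | t3 CAS | counter=7 r=(5,5,6) succ=(1,0,1) retry=(0,0,1)
7 | t3 LOAD | counter=7 r=(5,5,7) succ=(1,0,1) retry=(0,0,1)
8 | t3 CAS | counter=8 r=(5,5,7) succ=(1,0,2) retry=(0,0,1)

counter=8 r=(5,5,7) succ=(1,0,2) retry=(0,0,1)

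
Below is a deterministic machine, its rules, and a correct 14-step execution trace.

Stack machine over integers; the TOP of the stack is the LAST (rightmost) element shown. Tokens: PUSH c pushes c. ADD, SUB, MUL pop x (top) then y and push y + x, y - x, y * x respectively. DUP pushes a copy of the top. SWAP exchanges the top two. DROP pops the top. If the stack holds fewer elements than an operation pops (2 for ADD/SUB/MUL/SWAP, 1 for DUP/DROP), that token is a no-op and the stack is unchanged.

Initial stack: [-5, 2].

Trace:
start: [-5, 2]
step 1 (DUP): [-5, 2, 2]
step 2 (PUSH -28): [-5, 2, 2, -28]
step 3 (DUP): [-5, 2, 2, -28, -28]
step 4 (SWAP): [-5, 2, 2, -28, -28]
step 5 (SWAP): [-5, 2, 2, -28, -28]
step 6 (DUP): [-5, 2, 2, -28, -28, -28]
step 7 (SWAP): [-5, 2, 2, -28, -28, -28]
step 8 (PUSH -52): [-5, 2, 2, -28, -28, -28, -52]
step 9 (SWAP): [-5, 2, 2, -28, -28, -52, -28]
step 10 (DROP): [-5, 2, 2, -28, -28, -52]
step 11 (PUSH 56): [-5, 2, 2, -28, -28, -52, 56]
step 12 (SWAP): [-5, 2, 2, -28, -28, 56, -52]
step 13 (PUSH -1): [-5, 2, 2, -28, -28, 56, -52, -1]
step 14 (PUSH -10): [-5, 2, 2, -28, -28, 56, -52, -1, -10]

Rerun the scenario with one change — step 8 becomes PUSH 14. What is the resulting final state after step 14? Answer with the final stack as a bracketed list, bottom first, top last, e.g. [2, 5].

[-5, 2, 2, -28, -28, 56, 14, -1, -10]

(re-executing from step 8 with the substitution; state before step 8: [-5, 2, 2, -28, -28, -28])
step 8 (PUSH 14): [-5, 2, 2, -28, -28, -28, 14]
step 9 (SWAP): [-5, 2, 2, -28, -28, 14, -28]
step 10 (DROP): [-5, 2, 2, -28, -28, 14]
step 11 (PUSH 56): [-5, 2, 2, -28, -28, 14, 56]
step 12 (SWAP): [-5, 2, 2, -28, -28, 56, 14]
step 13 (PUSH -1): [-5, 2, 2, -28, -28, 56, 14, -1]
step 14 (PUSH -10): [-5, 2, 2, -28, -28, 56, 14, -1, -10]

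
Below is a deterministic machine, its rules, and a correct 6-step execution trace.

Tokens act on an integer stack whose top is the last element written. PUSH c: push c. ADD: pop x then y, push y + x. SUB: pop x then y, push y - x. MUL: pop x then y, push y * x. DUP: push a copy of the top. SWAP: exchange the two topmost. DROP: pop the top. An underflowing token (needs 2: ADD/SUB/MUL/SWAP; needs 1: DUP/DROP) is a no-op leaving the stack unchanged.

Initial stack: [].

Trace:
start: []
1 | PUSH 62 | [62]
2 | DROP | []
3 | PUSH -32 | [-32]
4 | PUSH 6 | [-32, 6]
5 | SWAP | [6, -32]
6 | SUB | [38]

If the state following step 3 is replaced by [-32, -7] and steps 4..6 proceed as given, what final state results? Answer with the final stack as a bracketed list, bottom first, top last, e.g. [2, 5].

state after step 3 := [-32, -7]
4 | PUSH 6 | [-32, -7, 6]
5 | SWAP | [-32, 6, -7]
6 | SUB | [-32, 13]

[-32, 13]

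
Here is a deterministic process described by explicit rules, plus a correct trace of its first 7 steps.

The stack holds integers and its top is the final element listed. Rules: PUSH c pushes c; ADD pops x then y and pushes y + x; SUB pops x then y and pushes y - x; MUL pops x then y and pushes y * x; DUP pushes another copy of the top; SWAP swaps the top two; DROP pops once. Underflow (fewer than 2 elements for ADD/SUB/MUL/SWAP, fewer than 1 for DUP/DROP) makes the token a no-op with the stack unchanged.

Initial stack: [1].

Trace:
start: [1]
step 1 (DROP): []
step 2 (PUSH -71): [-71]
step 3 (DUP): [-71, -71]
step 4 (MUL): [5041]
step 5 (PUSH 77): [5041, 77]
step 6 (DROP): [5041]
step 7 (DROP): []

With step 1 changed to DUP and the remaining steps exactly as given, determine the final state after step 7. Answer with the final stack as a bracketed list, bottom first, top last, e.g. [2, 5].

(re-executing from step 1 with the substitution; state before step 1: [1])
step 1 (DUP): [1, 1]
step 2 (PUSH -71): [1, 1, -71]
step 3 (DUP): [1, 1, -71, -71]
step 4 (MUL): [1, 1, 5041]
step 5 (PUSH 77): [1, 1, 5041, 77]
step 6 (DROP): [1, 1, 5041]
step 7 (DROP): [1, 1]

[1, 1]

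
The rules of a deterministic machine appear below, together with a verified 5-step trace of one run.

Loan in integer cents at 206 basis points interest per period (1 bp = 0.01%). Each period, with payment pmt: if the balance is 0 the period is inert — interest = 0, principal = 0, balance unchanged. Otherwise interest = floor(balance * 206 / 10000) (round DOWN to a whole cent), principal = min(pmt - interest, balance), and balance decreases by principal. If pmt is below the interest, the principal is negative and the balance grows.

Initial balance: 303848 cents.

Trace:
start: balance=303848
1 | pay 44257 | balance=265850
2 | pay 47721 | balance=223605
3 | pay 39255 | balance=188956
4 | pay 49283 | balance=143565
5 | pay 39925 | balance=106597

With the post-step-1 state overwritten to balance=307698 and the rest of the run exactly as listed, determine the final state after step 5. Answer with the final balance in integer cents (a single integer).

152001

state after step 1 := balance=307698
2 | pay 47721 | balance=266315
3 | pay 39255 | balance=232546
4 | pay 49283 | balance=188053
5 | pay 39925 | balance=152001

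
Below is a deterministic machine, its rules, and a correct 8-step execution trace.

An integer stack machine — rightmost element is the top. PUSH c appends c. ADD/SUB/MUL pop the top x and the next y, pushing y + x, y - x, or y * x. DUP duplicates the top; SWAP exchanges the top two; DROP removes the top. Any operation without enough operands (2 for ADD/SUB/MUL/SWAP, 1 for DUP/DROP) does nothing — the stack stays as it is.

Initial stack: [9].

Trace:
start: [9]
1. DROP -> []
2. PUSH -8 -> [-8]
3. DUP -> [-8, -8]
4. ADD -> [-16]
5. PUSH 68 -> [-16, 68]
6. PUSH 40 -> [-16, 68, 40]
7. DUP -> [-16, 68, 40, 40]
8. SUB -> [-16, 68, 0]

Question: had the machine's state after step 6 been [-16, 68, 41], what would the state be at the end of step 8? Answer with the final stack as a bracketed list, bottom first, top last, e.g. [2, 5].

[-16, 68, 0]

state after step 6 := [-16, 68, 41]
7. DUP -> [-16, 68, 41, 41]
8. SUB -> [-16, 68, 0]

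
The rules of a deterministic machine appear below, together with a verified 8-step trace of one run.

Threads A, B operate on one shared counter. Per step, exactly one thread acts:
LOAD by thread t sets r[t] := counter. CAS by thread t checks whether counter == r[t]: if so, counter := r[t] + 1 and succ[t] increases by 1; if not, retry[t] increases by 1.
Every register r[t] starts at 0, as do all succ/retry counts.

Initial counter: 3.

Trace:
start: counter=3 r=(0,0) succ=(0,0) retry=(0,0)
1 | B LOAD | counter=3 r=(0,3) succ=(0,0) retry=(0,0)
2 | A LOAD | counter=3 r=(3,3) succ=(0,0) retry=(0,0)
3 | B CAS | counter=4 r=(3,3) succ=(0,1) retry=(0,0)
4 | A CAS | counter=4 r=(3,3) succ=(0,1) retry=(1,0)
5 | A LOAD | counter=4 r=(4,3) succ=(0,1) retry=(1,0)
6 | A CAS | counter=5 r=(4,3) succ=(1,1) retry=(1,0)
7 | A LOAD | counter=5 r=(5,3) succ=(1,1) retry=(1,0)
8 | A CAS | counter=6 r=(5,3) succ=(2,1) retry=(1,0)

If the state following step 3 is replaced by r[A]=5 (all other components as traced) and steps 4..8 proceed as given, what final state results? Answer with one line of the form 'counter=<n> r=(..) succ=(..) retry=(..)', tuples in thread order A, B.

counter=6 r=(5,3) succ=(2,1) retry=(1,0)

state after step 3 := counter=4 r=(5,3) succ=(0,1) retry=(0,0)
4 | A CAS | counter=4 r=(5,3) succ=(0,1) retry=(1,0)
5 | A LOAD | counter=4 r=(4,3) succ=(0,1) retry=(1,0)
6 | A CAS | counter=5 r=(4,3) succ=(1,1) retry=(1,0)
7 | A LOAD | counter=5 r=(5,3) succ=(1,1) retry=(1,0)
8 | A CAS | counter=6 r=(5,3) succ=(2,1) retry=(1,0)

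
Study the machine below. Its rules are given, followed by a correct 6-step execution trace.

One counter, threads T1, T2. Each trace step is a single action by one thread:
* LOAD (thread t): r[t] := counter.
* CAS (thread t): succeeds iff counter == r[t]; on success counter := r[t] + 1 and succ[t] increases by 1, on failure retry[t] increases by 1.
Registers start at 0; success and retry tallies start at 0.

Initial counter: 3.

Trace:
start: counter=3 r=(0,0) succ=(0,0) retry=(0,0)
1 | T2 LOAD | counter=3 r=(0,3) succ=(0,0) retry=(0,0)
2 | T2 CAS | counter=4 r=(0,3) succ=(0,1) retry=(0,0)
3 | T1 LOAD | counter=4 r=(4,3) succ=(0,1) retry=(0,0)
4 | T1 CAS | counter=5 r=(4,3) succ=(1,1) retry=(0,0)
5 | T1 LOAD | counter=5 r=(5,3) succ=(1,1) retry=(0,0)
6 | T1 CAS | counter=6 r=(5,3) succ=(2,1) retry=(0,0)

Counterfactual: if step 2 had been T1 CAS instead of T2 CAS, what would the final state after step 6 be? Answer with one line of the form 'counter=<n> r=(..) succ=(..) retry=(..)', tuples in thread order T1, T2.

(re-executing from step 2 with the substitution; state before step 2: counter=3 r=(0,3) succ=(0,0) retry=(0,0))
2 | T1 CAS | counter=3 r=(0,3) succ=(0,0) retry=(1,0)
3 | T1 LOAD | counter=3 r=(3,3) succ=(0,0) retry=(1,0)
4 | T1 CAS | counter=4 r=(3,3) succ=(1,0) retry=(1,0)
5 | T1 LOAD | counter=4 r=(4,3) succ=(1,0) retry=(1,0)
6 | T1 CAS | counter=5 r=(4,3) succ=(2,0) retry=(1,0)

counter=5 r=(4,3) succ=(2,0) retry=(1,0)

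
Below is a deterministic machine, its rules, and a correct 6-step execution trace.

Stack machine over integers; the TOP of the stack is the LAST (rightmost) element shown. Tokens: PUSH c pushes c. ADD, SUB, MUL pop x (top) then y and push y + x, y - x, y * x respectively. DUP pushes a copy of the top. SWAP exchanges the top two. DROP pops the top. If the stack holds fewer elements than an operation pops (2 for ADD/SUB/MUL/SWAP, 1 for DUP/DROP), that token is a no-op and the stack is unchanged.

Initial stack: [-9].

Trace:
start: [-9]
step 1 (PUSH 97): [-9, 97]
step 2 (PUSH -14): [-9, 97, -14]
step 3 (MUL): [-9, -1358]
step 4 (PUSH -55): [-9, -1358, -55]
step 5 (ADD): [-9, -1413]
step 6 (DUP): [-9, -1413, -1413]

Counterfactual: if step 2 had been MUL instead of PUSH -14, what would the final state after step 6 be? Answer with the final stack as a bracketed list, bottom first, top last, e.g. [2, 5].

(re-executing from step 2 with the substitution; state before step 2: [-9, 97])
step 2 (MUL): [-873]
step 3 (MUL): [-873]
step 4 (PUSH -55): [-873, -55]
step 5 (ADD): [-928]
step 6 (DUP): [-928, -928]

[-928, -928]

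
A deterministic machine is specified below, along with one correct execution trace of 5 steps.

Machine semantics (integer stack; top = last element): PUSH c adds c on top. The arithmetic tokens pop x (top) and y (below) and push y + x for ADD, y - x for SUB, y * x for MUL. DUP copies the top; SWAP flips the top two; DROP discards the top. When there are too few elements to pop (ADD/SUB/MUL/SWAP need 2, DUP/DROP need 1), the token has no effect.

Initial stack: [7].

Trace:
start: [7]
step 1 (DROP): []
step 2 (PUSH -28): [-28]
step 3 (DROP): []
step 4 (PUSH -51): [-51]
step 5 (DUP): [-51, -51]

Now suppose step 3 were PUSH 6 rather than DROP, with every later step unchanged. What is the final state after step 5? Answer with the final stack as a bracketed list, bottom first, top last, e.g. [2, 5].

[-28, 6, -51, -51]

(re-executing from step 3 with the substitution; state before step 3: [-28])
step 3 (PUSH 6): [-28, 6]
step 4 (PUSH -51): [-28, 6, -51]
step 5 (DUP): [-28, 6, -51, -51]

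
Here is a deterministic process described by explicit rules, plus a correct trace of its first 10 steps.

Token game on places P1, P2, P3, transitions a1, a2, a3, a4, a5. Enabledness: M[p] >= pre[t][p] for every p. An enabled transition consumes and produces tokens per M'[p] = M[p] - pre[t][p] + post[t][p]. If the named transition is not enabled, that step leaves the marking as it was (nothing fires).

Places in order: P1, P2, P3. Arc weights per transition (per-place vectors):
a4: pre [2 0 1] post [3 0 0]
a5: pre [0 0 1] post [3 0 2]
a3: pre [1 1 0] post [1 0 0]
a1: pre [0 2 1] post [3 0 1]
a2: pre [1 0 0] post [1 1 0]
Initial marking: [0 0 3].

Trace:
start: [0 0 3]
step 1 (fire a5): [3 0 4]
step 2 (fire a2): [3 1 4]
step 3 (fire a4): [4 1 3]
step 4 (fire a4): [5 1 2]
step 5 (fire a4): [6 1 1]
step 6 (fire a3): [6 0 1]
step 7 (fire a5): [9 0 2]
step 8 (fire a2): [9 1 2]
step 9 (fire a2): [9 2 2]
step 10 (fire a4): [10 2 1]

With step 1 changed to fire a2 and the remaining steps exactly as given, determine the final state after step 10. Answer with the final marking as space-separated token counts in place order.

4 2 3

(re-executing from step 1 with the substitution; state before step 1: [0 0 3])
step 1 (fire a2): [0 0 3]
step 2 (fire a2): [0 0 3]
step 3 (fire a4): [0 0 3]
step 4 (fire a4): [0 0 3]
step 5 (fire a4): [0 0 3]
step 6 (fire a3): [0 0 3]
step 7 (fire a5): [3 0 4]
step 8 (fire a2): [3 1 4]
step 9 (fire a2): [3 2 4]
step 10 (fire a4): [4 2 3]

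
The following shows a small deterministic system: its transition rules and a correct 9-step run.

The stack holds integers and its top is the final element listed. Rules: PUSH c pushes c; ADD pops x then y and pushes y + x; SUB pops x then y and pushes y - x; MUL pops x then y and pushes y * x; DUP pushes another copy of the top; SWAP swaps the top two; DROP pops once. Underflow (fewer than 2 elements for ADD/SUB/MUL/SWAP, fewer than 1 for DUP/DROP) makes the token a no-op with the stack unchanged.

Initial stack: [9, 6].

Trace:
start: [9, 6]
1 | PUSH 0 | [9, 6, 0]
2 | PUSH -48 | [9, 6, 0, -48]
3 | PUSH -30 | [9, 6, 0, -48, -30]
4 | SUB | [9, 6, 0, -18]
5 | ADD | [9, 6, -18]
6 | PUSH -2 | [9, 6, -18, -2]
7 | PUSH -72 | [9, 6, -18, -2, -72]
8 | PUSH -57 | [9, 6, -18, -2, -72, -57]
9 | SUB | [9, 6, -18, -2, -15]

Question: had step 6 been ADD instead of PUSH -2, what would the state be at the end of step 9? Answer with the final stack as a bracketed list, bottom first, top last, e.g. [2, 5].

[9, -12, -15]

(re-executing from step 6 with the substitution; state before step 6: [9, 6, -18])
6 | ADD | [9, -12]
7 | PUSH -72 | [9, -12, -72]
8 | PUSH -57 | [9, -12, -72, -57]
9 | SUB | [9, -12, -15]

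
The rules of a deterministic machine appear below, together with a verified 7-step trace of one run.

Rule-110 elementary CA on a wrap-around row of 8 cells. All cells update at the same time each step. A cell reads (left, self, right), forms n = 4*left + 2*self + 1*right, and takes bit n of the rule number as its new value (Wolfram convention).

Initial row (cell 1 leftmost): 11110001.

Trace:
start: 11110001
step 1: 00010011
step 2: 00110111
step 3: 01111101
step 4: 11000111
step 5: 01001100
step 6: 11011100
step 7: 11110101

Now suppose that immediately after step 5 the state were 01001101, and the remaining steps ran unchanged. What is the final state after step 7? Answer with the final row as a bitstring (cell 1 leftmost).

01110000

state after step 5 := 01001101
step 6: 11011111
step 7: 01110000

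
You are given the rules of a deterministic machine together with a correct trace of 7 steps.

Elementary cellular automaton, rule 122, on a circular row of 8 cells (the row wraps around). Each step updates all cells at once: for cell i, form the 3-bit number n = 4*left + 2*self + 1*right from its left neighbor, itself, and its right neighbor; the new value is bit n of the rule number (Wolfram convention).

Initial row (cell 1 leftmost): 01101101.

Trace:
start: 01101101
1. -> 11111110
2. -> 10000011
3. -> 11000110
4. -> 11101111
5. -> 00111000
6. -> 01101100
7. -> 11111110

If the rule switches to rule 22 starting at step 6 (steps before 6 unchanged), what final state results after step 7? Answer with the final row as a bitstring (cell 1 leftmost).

11101110

(re-executing steps 6..7 under rule 22; state before step 6: 00111000)
6. -> 01000100
7. -> 11101110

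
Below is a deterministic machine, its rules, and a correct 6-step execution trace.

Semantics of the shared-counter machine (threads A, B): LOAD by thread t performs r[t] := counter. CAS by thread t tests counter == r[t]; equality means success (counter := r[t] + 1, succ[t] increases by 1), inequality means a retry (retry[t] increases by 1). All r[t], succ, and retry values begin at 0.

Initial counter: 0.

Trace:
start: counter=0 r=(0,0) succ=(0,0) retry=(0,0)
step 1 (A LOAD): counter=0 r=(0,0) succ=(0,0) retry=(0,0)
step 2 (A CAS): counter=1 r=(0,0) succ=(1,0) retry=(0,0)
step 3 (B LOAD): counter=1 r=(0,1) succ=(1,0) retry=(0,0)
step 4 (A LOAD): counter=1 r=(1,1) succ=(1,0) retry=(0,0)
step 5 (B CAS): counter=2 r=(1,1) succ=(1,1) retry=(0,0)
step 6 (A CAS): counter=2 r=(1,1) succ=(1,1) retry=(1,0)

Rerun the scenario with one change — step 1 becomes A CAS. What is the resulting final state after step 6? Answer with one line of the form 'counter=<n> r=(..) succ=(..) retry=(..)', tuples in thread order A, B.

counter=2 r=(1,1) succ=(1,1) retry=(2,0)

(re-executing from step 1 with the substitution; state before step 1: counter=0 r=(0,0) succ=(0,0) retry=(0,0))
step 1 (A CAS): counter=1 r=(0,0) succ=(1,0) retry=(0,0)
step 2 (A CAS): counter=1 r=(0,0) succ=(1,0) retry=(1,0)
step 3 (B LOAD): counter=1 r=(0,1) succ=(1,0) retry=(1,0)
step 4 (A LOAD): counter=1 r=(1,1) succ=(1,0) retry=(1,0)
step 5 (B CAS): counter=2 r=(1,1) succ=(1,1) retry=(1,0)
step 6 (A CAS): counter=2 r=(1,1) succ=(1,1) retry=(2,0)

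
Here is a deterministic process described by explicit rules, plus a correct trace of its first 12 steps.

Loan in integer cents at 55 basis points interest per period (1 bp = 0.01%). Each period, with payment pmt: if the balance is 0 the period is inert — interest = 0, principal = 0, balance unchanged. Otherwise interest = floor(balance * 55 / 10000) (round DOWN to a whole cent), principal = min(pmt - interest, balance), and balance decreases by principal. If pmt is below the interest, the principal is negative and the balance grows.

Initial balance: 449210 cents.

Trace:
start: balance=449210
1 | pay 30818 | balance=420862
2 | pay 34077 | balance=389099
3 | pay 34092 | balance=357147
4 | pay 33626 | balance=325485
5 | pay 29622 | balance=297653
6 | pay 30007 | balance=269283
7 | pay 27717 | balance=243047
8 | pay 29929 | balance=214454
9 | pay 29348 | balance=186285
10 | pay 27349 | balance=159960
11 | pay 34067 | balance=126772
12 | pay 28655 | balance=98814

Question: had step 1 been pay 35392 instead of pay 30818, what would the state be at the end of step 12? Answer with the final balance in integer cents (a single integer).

(re-executing from step 1 with the substitution; state before step 1: balance=449210)
1 | pay 35392 | balance=416288
2 | pay 34077 | balance=384500
3 | pay 34092 | balance=352522
4 | pay 33626 | balance=320834
5 | pay 29622 | balance=292976
6 | pay 30007 | balance=264580
7 | pay 27717 | balance=238318
8 | pay 29929 | balance=209699
9 | pay 29348 | balance=181504
10 | pay 27349 | balance=155153
11 | pay 34067 | balance=121939
12 | pay 28655 | balance=93954

93954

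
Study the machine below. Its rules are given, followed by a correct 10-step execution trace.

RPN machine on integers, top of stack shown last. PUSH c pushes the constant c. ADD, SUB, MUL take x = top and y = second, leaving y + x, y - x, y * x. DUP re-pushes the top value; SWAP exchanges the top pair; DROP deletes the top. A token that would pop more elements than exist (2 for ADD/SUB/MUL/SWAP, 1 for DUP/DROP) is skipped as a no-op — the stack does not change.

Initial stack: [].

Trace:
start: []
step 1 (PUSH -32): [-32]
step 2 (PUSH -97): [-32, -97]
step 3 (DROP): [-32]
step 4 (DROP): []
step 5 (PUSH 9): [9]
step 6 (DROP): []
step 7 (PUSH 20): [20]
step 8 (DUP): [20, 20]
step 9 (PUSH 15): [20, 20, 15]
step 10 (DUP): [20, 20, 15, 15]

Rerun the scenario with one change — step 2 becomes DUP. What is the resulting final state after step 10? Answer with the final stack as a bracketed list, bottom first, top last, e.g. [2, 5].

[20, 20, 15, 15]

(re-executing from step 2 with the substitution; state before step 2: [-32])
step 2 (DUP): [-32, -32]
step 3 (DROP): [-32]
step 4 (DROP): []
step 5 (PUSH 9): [9]
step 6 (DROP): []
step 7 (PUSH 20): [20]
step 8 (DUP): [20, 20]
step 9 (PUSH 15): [20, 20, 15]
step 10 (DUP): [20, 20, 15, 15]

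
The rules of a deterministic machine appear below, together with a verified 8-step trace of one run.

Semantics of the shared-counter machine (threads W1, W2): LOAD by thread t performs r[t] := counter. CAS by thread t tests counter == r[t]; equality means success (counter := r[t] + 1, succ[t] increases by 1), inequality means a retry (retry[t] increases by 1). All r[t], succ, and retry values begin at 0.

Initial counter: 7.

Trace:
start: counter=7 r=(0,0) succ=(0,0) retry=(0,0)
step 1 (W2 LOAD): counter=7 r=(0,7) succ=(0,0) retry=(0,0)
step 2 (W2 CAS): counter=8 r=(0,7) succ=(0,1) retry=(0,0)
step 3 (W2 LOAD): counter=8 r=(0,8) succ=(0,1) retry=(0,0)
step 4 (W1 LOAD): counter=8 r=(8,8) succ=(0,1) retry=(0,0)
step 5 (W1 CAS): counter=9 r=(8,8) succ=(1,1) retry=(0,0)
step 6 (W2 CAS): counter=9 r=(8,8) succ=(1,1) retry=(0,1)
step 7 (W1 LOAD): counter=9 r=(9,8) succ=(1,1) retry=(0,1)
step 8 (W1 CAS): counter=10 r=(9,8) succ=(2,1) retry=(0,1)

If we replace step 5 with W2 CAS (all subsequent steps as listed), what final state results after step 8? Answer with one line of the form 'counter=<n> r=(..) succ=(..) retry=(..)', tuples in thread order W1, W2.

(re-executing from step 5 with the substitution; state before step 5: counter=8 r=(8,8) succ=(0,1) retry=(0,0))
step 5 (W2 CAS): counter=9 r=(8,8) succ=(0,2) retry=(0,0)
step 6 (W2 CAS): counter=9 r=(8,8) succ=(0,2) retry=(0,1)
step 7 (W1 LOAD): counter=9 r=(9,8) succ=(0,2) retry=(0,1)
step 8 (W1 CAS): counter=10 r=(9,8) succ=(1,2) retry=(0,1)

counter=10 r=(9,8) succ=(1,2) retry=(0,1)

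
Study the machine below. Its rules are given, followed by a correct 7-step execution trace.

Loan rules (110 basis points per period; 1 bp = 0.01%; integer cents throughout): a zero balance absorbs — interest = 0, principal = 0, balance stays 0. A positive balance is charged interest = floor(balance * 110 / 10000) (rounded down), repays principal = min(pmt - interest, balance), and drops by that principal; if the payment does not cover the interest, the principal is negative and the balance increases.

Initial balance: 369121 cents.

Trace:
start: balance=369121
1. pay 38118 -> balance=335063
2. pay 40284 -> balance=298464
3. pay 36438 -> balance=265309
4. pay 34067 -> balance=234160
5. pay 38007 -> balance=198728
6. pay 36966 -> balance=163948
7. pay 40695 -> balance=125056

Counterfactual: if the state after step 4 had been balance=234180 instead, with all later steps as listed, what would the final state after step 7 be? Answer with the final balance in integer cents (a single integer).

state after step 4 := balance=234180
5. pay 38007 -> balance=198748
6. pay 36966 -> balance=163968
7. pay 40695 -> balance=125076

125076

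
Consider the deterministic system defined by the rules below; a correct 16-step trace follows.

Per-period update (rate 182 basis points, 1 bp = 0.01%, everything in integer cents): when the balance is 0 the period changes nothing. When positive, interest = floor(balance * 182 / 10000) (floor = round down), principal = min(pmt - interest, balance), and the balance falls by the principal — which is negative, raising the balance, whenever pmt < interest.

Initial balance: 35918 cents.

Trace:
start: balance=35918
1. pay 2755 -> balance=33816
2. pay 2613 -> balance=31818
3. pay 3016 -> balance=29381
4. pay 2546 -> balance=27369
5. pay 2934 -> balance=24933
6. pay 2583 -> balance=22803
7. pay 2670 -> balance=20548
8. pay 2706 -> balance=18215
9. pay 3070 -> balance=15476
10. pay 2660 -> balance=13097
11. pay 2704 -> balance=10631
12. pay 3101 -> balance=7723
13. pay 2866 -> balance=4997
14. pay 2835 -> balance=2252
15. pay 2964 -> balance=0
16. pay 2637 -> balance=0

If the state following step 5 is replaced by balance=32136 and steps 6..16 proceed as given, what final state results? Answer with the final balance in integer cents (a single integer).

state after step 5 := balance=32136
6. pay 2583 -> balance=30137
7. pay 2670 -> balance=28015
8. pay 2706 -> balance=25818
9. pay 3070 -> balance=23217
10. pay 2660 -> balance=20979
11. pay 2704 -> balance=18656
12. pay 3101 -> balance=15894
13. pay 2866 -> balance=13317
14. pay 2835 -> balance=10724
15. pay 2964 -> balance=7955
16. pay 2637 -> balance=5462

5462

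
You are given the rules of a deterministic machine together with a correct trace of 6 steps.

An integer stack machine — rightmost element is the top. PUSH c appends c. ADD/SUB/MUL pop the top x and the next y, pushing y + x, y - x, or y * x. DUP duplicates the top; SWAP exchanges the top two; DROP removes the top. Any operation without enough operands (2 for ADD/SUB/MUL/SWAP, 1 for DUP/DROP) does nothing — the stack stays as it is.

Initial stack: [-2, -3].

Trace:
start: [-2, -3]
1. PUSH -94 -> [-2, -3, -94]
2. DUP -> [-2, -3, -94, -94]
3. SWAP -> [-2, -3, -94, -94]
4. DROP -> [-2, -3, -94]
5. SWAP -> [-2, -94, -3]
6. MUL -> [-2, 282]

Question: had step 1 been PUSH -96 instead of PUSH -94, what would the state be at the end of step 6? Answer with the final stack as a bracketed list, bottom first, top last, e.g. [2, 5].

[-2, 288]

(re-executing from step 1 with the substitution; state before step 1: [-2, -3])
1. PUSH -96 -> [-2, -3, -96]
2. DUP -> [-2, -3, -96, -96]
3. SWAP -> [-2, -3, -96, -96]
4. DROP -> [-2, -3, -96]
5. SWAP -> [-2, -96, -3]
6. MUL -> [-2, 288]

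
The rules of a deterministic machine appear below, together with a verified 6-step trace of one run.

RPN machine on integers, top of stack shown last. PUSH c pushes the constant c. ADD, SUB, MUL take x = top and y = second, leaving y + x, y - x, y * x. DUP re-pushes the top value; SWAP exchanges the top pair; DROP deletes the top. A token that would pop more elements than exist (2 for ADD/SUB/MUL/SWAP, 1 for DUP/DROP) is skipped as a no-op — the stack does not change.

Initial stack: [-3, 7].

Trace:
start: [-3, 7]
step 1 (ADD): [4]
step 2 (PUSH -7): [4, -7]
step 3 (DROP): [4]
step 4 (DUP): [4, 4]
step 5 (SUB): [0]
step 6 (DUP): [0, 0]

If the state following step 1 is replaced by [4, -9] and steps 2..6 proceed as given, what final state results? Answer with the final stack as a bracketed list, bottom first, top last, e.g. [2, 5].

[4, 0, 0]

state after step 1 := [4, -9]
step 2 (PUSH -7): [4, -9, -7]
step 3 (DROP): [4, -9]
step 4 (DUP): [4, -9, -9]
step 5 (SUB): [4, 0]
step 6 (DUP): [4, 0, 0]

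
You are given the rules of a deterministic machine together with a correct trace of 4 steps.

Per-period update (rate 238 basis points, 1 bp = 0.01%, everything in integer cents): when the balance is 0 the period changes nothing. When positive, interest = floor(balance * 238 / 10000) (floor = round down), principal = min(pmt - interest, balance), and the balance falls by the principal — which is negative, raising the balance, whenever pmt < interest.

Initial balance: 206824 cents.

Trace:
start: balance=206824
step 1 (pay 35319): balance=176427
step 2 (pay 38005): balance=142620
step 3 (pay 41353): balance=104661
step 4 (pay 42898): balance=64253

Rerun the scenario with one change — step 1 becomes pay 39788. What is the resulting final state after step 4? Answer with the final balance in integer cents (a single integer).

(re-executing from step 1 with the substitution; state before step 1: balance=206824)
step 1 (pay 39788): balance=171958
step 2 (pay 38005): balance=138045
step 3 (pay 41353): balance=99977
step 4 (pay 42898): balance=59458

59458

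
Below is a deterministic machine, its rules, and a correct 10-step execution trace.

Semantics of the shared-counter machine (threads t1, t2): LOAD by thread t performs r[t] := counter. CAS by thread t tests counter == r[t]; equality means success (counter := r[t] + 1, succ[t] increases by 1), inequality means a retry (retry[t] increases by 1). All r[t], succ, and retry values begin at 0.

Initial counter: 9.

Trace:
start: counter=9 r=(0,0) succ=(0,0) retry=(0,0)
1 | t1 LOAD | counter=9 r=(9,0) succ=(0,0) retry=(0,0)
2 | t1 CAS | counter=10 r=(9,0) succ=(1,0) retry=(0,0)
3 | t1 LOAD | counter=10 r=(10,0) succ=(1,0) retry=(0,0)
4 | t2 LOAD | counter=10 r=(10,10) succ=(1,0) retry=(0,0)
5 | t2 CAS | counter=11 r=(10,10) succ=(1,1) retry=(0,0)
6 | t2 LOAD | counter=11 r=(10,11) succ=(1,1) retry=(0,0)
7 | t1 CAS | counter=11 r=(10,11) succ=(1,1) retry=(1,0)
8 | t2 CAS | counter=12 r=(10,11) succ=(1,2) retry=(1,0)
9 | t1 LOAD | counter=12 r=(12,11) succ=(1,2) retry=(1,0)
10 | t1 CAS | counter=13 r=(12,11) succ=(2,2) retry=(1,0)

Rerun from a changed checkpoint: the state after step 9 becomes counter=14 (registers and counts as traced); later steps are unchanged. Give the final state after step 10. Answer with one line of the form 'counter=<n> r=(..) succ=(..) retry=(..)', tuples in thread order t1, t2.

state after step 9 := counter=14 r=(12,11) succ=(1,2) retry=(1,0)
10 | t1 CAS | counter=14 r=(12,11) succ=(1,2) retry=(2,0)

counter=14 r=(12,11) succ=(1,2) retry=(2,0)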